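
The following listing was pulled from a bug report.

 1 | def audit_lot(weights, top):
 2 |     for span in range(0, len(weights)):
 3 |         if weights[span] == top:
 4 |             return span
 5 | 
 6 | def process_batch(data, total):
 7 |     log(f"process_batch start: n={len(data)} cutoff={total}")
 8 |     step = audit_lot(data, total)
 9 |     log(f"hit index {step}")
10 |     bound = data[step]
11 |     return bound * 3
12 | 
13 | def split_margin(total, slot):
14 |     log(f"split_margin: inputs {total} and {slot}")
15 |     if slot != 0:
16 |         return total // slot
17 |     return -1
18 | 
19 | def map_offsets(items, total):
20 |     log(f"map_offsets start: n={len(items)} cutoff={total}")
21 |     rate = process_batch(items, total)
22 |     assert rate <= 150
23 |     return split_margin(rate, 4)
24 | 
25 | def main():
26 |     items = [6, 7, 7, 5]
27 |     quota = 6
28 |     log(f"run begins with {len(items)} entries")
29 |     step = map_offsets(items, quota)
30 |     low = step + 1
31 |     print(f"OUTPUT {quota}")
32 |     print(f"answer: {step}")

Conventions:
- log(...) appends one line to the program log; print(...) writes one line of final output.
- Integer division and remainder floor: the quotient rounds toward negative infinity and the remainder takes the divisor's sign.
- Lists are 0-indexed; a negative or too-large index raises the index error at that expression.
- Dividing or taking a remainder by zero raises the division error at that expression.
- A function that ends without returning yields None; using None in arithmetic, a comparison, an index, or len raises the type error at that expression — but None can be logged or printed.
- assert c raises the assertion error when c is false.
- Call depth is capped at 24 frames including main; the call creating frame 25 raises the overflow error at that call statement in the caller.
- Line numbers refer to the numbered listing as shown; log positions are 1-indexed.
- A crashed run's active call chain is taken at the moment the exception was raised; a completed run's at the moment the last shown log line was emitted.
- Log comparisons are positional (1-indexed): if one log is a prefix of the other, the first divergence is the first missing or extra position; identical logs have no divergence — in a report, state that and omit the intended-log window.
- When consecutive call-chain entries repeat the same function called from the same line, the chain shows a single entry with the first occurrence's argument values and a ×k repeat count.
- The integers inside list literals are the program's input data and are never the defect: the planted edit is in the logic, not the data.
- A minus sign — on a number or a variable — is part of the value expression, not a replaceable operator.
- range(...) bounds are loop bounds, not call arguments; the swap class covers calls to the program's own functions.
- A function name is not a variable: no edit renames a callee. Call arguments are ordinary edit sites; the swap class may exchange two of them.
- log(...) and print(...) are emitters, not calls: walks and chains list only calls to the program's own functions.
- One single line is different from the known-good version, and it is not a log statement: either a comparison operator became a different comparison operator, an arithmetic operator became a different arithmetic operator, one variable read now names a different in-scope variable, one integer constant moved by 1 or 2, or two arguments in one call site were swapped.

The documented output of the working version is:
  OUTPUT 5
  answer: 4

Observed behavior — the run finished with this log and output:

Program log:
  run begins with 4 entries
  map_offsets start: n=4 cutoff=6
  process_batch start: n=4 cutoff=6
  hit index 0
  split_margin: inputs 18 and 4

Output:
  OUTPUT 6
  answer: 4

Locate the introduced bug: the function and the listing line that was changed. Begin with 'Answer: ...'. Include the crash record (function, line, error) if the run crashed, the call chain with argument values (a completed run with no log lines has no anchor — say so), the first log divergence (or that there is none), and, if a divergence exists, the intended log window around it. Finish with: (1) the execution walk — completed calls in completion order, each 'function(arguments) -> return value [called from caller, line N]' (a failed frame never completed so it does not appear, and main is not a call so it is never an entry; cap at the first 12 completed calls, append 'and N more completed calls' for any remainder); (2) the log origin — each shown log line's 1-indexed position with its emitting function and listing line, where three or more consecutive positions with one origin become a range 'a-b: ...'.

Answer: the defect is in main at line 31.
Core observation: No log line changed; the fault shows up purely in the output.
Call chain: main -> map_offsets([6, 7, 7, 5], 6) (called at line 29) -> split_margin(18, 4) (called at line 23).
First divergence: there is none — every log position agrees.
Execution walk:
  audit_lot([6, 7, 7, 5], 6) -> 0  [called from process_batch, line 8]
  process_batch([6, 7, 7, 5], 6) -> 18  [called from map_offsets, line 21]
  split_margin(18, 4) -> 4  [called from map_offsets, line 23]
  map_offsets([6, 7, 7, 5], 6) -> 4  [called from main, line 29]
Log line origins:
  1 — main, line 28
  2 — map_offsets, line 20
  3 — process_batch, line 7
  4 — process_batch, line 9
  5 — split_margin, line 14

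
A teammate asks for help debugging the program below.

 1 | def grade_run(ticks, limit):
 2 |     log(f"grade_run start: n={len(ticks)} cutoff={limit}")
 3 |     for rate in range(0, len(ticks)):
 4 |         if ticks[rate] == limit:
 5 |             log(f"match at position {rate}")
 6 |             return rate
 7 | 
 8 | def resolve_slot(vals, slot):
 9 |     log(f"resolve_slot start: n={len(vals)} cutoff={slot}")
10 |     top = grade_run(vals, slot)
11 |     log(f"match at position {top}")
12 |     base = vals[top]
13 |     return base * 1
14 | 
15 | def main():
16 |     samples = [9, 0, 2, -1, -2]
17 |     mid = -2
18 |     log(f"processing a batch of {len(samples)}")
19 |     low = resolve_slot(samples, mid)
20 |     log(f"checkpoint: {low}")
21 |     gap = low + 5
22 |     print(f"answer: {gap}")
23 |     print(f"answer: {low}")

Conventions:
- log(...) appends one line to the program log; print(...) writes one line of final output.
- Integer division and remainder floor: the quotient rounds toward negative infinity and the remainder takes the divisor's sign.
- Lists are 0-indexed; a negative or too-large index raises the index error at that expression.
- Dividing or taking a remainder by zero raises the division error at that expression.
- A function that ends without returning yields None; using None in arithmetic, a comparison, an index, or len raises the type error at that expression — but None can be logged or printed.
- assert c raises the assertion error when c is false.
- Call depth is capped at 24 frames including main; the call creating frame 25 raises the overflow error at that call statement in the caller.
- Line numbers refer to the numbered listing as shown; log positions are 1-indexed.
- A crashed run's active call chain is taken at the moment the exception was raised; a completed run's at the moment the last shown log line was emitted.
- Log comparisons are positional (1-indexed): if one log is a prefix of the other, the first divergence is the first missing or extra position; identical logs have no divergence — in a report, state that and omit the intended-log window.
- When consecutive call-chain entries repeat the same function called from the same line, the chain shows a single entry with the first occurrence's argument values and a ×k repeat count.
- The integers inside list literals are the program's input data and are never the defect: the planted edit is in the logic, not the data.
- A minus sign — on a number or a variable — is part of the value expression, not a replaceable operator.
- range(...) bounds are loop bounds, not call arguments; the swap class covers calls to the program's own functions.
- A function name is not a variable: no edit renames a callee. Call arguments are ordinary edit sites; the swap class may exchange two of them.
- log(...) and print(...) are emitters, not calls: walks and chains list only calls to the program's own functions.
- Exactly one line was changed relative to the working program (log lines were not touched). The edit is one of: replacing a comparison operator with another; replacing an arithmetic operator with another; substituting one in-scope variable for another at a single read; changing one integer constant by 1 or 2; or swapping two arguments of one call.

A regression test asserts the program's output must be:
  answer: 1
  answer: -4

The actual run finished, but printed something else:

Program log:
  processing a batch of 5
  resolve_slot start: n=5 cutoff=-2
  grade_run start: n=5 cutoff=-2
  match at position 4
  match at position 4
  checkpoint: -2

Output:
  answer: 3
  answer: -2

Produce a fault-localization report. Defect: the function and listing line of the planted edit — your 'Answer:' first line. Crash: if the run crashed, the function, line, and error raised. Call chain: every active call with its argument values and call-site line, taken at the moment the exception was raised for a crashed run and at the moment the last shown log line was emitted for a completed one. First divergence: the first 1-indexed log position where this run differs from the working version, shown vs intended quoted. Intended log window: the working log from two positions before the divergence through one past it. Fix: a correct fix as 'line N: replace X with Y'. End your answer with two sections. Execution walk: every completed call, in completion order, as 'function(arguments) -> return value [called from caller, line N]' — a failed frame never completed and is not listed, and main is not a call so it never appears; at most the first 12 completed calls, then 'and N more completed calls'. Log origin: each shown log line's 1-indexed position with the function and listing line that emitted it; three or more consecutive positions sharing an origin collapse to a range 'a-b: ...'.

Answer: the defect is in resolve_slot at line 13.
Core observation: At log position 6 the runs split — shown 'checkpoint: -2', but the working version logs 'checkpoint: -4'.
Call chain: main.
First divergence: position 6 — the shown line 'checkpoint: -2' should read 'checkpoint: -4'.
Intended log window:
  4: match at position 4
  5: match at position 4
  6: checkpoint: -4
Execution walk:
  grade_run([9, 0, 2, -1, -2], -2) -> 4  [called from resolve_slot, line 10]
  resolve_slot([9, 0, 2, -1, -2], -2) -> -2  [called from main, line 19]
Log origins:
  1 — main, line 18
  2 — resolve_slot, line 9
  3 — grade_run, line 2
  4 — grade_run, line 5
  5 — resolve_slot, line 11
  6 — main, line 20
A correct fix: line 13: replace `1` with `2`.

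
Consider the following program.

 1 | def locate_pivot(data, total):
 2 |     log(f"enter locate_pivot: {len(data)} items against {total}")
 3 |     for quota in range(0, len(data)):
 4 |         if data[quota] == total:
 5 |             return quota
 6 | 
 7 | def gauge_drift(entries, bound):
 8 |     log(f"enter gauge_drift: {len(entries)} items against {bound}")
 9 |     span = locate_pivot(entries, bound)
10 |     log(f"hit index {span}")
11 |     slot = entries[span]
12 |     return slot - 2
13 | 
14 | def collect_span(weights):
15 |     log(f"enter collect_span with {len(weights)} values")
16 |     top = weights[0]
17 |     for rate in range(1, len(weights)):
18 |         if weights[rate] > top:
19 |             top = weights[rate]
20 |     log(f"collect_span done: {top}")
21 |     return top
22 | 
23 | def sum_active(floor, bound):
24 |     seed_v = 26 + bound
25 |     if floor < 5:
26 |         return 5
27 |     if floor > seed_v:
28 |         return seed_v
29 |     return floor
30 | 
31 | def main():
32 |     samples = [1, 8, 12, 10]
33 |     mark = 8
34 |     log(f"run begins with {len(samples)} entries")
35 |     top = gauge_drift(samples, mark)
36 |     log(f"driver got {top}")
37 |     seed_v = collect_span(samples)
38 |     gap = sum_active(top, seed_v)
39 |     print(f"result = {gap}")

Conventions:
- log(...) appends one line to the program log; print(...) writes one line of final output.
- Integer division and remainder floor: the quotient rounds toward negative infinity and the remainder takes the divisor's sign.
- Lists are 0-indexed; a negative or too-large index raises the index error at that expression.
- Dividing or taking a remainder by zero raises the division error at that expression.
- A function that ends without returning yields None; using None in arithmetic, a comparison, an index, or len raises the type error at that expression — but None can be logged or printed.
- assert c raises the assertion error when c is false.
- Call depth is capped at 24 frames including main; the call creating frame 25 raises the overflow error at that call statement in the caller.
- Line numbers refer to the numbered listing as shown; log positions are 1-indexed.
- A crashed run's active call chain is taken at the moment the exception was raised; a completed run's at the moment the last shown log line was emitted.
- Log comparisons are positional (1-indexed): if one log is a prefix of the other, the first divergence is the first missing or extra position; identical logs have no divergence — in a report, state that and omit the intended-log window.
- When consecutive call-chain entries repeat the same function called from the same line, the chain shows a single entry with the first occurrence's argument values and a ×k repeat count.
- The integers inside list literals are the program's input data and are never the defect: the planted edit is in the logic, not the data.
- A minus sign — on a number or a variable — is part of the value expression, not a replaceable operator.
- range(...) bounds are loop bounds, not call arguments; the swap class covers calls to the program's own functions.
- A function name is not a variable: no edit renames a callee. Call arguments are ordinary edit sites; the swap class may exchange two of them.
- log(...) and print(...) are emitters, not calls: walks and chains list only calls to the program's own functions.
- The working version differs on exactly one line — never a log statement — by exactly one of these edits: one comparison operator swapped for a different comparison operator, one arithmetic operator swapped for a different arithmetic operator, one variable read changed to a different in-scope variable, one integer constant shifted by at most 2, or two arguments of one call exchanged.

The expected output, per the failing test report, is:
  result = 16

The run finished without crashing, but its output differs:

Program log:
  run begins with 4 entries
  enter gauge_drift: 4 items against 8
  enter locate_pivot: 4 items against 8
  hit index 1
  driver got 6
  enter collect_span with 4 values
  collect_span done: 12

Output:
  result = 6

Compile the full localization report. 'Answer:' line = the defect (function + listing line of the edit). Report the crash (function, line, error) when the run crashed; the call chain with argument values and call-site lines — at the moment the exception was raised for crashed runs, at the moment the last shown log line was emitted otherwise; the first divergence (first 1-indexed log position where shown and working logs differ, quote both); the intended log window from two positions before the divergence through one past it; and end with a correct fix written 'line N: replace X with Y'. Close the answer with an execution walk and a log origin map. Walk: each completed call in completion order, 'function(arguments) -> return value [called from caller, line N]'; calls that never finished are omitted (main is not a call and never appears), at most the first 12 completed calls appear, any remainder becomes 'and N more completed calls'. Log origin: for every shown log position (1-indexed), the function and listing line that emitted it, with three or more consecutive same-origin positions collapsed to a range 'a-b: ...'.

Answer: the defect is in gauge_drift at line 12.
Key observation: Log line 5 is where behavior first shows: 'driver got 6' appears instead of 'driver got 16'.
Call chain: main -> collect_span([1, 8, 12, 10]) (called at line 37).
First divergence: position 5 — shown 'driver got 6', intended 'driver got 16'.
Intended log window:
  3: enter locate_pivot: 4 items against 8
  4: hit index 1
  5: driver got 16
  6: enter collect_span with 4 values
Execution walk:
  locate_pivot([1, 8, 12, 10], 8) -> 1  [called from gauge_drift, line 9]
  gauge_drift([1, 8, 12, 10], 8) -> 6  [called from main, line 35]
  collect_span([1, 8, 12, 10]) -> 12  [called from main, line 37]
  sum_active(6, 12) -> 6  [called from main, line 38]
Log line origins:
  1: logged in main at line 34
  2: logged in gauge_drift at line 8
  3: logged in locate_pivot at line 2
  4: logged in gauge_drift at line 10
  5: logged in main at line 36
  6: logged in collect_span at line 15
  7: logged in collect_span at line 20
A correct fix: line 12: replace `-` with `*`.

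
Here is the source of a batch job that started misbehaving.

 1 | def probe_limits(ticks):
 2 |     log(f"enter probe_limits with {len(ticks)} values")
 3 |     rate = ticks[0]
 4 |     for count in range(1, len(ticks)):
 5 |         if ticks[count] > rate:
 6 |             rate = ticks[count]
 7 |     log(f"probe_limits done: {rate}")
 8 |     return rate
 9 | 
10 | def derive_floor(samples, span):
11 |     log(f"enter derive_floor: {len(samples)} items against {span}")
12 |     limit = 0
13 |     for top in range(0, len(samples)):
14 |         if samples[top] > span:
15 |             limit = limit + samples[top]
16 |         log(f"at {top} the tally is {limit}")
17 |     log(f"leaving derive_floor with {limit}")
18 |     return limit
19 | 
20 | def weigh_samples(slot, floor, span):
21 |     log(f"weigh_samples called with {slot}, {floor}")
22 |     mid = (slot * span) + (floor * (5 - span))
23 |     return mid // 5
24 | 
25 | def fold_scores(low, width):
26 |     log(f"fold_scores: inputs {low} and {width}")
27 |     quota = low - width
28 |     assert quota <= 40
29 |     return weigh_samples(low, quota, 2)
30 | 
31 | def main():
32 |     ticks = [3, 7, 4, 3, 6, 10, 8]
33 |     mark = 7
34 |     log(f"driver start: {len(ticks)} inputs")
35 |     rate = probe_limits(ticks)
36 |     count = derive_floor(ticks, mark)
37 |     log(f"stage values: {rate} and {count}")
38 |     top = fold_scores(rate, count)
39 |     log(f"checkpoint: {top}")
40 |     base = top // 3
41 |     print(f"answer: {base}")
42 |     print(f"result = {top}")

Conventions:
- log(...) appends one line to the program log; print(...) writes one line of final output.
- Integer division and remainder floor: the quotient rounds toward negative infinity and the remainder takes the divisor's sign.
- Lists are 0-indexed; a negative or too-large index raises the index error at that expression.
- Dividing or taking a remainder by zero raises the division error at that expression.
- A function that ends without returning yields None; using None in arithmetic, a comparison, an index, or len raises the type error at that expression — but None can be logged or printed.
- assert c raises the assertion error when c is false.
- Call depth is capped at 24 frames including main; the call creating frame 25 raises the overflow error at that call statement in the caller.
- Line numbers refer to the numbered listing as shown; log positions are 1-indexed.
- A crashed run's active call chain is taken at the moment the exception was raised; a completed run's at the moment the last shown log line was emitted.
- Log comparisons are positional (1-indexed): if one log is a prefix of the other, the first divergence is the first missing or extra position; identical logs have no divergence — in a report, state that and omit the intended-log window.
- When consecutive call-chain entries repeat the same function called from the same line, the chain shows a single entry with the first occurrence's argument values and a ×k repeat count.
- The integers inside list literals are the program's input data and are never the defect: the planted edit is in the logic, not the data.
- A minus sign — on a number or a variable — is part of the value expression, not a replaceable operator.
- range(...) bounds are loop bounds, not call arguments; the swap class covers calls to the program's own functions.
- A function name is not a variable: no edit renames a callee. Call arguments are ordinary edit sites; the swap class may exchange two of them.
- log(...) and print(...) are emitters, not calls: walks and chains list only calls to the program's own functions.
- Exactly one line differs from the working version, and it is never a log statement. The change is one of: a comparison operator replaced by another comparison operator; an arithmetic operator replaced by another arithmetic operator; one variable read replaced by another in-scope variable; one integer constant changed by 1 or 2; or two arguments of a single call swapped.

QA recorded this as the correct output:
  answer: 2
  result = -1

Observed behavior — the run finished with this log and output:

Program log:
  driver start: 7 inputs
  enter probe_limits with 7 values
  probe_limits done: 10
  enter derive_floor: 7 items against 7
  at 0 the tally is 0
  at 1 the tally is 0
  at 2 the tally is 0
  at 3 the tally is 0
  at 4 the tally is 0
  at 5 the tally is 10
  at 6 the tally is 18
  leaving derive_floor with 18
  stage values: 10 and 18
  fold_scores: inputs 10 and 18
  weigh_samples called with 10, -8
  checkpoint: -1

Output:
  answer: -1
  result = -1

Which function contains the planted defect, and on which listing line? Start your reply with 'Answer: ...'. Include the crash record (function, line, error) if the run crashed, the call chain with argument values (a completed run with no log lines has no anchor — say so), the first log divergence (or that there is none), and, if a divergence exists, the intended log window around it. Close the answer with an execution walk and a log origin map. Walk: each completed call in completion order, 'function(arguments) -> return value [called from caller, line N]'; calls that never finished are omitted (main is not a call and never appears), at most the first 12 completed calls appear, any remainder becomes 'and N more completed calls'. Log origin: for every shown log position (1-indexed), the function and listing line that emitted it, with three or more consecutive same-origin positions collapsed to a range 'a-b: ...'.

Answer: the defect is in main at line 40.
Core observation: No log line changed; the fault shows up purely in the output.
Call chain: main.
First divergence: there is none — every log position agrees.
Execution walk:
  probe_limits([3, 7, 4, 3, 6, 10, 8]) -> 10  [called from main, line 35]
  derive_floor([3, 7, 4, 3, 6, 10, 8], 7) -> 18  [called from main, line 36]
  weigh_samples(10, -8, 2) -> -1  [called from fold_scores, line 29]
  fold_scores(10, 18) -> -1  [called from main, line 38]
Origin of each log line:
  1: emitted by main (line 34)
  2: emitted by probe_limits (line 2)
  3: emitted by probe_limits (line 7)
  4: emitted by derive_floor (line 11)
  5-11: emitted by derive_floor (line 16)
  12: emitted by derive_floor (line 17)
  13: emitted by main (line 37)
  14: emitted by fold_scores (line 26)
  15: emitted by weigh_samples (line 21)
  16: emitted by main (line 39)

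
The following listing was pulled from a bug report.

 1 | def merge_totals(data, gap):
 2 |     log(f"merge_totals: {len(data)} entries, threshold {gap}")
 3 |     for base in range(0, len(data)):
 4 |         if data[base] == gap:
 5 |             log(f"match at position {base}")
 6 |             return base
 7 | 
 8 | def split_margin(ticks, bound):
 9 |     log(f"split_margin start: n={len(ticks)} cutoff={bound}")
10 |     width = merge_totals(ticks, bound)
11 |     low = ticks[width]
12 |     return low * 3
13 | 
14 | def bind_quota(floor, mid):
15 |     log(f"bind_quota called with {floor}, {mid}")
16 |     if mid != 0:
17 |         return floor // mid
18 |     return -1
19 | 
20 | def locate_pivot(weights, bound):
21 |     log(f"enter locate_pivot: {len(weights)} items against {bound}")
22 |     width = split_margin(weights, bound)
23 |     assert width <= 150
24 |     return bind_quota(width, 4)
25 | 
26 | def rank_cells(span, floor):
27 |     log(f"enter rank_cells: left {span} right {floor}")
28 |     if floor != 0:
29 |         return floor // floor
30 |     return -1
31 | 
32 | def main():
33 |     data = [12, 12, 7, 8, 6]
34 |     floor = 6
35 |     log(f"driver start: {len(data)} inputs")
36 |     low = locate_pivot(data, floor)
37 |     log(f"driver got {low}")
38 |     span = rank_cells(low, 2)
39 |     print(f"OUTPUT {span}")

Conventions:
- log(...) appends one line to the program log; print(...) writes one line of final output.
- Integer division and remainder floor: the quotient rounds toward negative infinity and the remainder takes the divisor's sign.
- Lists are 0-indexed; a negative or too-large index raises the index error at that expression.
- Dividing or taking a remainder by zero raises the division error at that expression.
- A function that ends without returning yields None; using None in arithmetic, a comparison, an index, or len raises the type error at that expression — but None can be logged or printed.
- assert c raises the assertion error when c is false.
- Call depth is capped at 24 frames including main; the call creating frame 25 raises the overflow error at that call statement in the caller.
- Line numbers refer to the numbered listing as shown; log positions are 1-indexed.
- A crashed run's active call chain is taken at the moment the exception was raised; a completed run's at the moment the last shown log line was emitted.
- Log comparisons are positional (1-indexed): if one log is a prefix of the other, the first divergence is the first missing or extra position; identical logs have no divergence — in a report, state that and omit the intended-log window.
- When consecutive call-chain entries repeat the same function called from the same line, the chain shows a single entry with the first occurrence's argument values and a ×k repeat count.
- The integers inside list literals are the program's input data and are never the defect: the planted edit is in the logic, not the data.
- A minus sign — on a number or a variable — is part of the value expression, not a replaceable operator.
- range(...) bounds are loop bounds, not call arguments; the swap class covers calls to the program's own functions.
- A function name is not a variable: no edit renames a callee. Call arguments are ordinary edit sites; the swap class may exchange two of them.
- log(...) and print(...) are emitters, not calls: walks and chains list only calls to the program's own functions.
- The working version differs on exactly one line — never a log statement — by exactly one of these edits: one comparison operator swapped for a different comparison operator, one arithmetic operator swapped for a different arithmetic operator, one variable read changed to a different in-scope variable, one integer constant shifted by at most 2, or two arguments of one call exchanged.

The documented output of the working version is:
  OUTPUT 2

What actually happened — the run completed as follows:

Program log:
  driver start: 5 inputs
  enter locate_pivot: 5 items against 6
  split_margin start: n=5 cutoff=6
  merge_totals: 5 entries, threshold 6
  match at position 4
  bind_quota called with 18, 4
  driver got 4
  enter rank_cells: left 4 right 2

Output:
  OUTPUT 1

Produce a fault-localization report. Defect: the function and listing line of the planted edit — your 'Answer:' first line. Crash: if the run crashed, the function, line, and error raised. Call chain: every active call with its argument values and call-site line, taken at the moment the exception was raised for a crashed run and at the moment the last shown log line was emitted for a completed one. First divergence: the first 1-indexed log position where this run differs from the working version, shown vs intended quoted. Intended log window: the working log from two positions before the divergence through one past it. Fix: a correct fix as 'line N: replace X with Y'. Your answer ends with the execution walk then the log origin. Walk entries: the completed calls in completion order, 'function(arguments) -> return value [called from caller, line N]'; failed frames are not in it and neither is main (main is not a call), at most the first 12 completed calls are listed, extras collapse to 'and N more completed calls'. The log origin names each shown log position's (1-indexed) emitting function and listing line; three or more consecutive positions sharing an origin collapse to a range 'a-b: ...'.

Answer: the defect is in rank_cells at line 29.
The tell: The logs agree in full; only the final output differs.
Call chain: main -> rank_cells(4, 2) (called at line 38).
First divergence: none (the log streams are identical).
Execution walk:
  merge_totals([12, 12, 7, 8, 6], 6) -> 4  [called from split_margin, line 10]
  split_margin([12, 12, 7, 8, 6], 6) -> 18  [called from locate_pivot, line 22]
  bind_quota(18, 4) -> 4  [called from locate_pivot, line 24]
  locate_pivot([12, 12, 7, 8, 6], 6) -> 4  [called from main, line 36]
  rank_cells(4, 2) -> 1  [called from main, line 38]
Log origin:
  1: logged in main at line 35
  2: logged in locate_pivot at line 21
  3: logged in split_margin at line 9
  4: logged in merge_totals at line 2
  5: logged in merge_totals at line 5
  6: logged in bind_quota at line 15
  7: logged in main at line 37
  8: logged in rank_cells at line 27
A correct fix: line 29: replace `floor // floor` with `span // floor`.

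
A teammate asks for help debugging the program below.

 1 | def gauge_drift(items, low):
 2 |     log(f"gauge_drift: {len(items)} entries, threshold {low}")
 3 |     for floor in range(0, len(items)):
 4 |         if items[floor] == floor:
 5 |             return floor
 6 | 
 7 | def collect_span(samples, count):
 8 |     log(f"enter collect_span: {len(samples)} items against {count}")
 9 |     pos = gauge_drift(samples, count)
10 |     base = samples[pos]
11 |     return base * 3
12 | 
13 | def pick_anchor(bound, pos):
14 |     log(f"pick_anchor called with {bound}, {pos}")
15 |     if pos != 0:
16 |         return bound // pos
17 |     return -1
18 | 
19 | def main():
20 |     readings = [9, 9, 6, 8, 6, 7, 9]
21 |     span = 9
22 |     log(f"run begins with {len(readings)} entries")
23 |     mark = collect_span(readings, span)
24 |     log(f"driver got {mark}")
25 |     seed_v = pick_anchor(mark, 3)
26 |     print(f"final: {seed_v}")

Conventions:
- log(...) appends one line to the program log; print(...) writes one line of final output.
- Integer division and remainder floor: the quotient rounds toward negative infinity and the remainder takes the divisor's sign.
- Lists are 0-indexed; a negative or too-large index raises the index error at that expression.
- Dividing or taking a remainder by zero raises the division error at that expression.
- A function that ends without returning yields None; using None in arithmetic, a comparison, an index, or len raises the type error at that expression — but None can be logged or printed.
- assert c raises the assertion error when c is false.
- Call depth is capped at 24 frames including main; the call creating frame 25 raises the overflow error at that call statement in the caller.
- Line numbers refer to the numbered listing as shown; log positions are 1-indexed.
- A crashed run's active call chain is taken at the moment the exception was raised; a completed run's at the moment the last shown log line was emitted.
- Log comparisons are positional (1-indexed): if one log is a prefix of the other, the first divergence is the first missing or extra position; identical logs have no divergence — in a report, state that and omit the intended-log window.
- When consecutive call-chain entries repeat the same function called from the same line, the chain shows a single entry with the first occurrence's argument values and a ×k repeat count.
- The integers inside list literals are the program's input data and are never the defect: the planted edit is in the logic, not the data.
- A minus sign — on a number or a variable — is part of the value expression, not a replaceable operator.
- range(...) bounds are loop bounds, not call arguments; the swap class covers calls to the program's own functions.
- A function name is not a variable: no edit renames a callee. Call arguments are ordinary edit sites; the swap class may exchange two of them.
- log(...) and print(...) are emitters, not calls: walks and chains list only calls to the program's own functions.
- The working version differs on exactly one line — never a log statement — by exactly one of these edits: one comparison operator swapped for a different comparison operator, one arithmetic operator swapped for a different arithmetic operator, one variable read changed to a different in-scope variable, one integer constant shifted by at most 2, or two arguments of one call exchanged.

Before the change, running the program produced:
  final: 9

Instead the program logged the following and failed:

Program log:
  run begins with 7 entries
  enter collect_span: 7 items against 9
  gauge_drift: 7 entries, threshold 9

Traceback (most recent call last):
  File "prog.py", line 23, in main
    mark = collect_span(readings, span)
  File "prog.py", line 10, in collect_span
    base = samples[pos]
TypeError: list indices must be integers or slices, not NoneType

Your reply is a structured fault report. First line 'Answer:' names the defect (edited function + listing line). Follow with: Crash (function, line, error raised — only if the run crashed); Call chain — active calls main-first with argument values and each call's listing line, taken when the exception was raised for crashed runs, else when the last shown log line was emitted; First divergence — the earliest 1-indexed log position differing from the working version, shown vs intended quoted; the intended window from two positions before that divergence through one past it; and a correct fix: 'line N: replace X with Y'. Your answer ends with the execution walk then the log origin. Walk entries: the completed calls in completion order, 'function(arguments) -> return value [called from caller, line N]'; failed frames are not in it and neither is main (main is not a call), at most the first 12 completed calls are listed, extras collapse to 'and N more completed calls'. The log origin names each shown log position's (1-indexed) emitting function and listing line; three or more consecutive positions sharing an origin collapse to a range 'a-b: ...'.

Answer: the defect is in gauge_drift at line 4.
Key fact: A complete run would log 'driver got 27' next, but this one stopped at 3 lines.
Crash: collect_span, line 10, TypeError.
Call chain: main -> collect_span([9, 9, 6, 8, 6, 7, 9], 9) (called at line 23).
First divergence: position 4 (shown log ended at 3 lines; the working version continues: 'driver got 27').
Intended log window:
  2: enter collect_span: 7 items against 9
  3: gauge_drift: 7 entries, threshold 9
  4: driver got 27
  5: pick_anchor called with 27, 3
Execution walk:
  gauge_drift([9, 9, 6, 8, 6, 7, 9], 9) -> None  [called from collect_span, line 9]
Log line origins:
  1: emitted by main (line 22)
  2: emitted by collect_span (line 8)
  3: emitted by gauge_drift (line 2)
A correct fix: line 4: replace `items[floor] == floor` with `items[floor] == low`.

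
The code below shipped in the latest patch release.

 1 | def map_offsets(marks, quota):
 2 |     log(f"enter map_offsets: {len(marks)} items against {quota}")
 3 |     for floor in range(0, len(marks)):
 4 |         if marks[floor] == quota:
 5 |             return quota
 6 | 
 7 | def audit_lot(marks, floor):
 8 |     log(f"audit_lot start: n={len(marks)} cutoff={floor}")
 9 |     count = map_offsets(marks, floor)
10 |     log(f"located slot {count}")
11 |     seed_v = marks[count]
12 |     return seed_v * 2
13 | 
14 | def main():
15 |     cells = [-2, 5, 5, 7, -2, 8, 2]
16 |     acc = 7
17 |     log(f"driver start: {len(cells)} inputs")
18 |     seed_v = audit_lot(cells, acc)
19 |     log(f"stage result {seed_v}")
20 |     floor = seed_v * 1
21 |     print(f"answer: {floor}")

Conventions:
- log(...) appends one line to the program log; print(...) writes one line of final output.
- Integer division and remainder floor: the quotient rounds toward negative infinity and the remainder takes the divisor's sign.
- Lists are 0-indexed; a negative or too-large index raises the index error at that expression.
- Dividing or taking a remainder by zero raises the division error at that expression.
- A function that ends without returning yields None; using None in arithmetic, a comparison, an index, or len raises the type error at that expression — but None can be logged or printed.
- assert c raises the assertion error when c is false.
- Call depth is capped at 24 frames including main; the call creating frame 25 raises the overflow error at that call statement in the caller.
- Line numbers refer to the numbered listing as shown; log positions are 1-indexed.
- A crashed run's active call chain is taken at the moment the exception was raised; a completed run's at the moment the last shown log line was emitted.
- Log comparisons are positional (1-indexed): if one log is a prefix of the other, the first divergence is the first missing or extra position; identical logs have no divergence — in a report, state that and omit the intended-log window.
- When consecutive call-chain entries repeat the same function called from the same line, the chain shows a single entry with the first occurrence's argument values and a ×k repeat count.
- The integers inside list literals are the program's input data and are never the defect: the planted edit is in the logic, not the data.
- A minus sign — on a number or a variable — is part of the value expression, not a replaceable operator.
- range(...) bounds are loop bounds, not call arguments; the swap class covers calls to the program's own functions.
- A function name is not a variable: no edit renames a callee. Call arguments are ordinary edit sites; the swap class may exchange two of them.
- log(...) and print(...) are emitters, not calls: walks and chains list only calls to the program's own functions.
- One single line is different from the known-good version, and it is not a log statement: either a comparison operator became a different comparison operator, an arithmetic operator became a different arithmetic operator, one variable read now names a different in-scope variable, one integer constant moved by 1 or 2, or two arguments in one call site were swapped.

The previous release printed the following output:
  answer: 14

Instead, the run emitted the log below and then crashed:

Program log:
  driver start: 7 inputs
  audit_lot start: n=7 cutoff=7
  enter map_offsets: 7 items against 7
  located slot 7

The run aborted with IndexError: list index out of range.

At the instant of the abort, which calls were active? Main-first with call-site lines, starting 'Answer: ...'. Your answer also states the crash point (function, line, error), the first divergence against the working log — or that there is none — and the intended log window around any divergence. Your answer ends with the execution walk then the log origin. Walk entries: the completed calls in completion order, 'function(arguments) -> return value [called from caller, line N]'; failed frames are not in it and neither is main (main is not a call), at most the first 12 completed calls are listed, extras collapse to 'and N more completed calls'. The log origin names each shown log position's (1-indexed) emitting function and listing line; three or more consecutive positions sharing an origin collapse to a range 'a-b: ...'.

Answer: main -> audit_lot (called at line 18).
Key observation: The earliest visible damage is log position 4 — 'located slot 7' rather than the intended 'located slot 3'.
Crash: audit_lot, line 11, IndexError.
First divergence: at position 4 the run shows 'located slot 7' where the working version logs 'located slot 3'.
Intended log window:
  2: audit_lot start: n=7 cutoff=7
  3: enter map_offsets: 7 items against 7
  4: located slot 3
  5: stage result 14
Execution walk:
  map_offsets([-2, 5, 5, 7, -2, 8, 2], 7) -> 7  [called from audit_lot, line 9]
Log origin:
  1: logged in main at line 17
  2: logged in audit_lot at line 8
  3: logged in map_offsets at line 2
  4: logged in audit_lot at line 10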